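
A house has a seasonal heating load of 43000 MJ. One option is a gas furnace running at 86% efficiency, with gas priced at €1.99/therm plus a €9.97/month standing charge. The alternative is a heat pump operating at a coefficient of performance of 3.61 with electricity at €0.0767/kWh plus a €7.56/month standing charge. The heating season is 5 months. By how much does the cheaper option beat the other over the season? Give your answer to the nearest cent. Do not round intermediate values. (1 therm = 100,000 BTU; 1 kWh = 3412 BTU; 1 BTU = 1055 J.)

Heat load = 43000 MJ = 43,000,000,000 J / 1055 = 40,758,294 BTU
Gas: input = 40,758,294 / 0.86 = 47,393,365 BTU = 473.9 therm → 473.9 × €1.99 = €943.13; + 5 × €9.97 standing = €992.98
Heat pump: 40,758,294 BTU / 3412 = 11,950 kWh heat; / 3.61 = 3,309 kWh in → × €0.0767 = €253.80; + 5 × €7.56 standing = €291.60
Difference = |€992.98 − €291.60| = €701.38

€701.38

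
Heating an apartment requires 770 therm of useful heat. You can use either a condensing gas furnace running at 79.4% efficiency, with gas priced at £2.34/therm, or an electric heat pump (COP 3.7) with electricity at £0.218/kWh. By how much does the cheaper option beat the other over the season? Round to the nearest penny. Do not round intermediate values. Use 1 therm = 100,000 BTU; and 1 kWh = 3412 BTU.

£939.62

Heat load = 770 therm × 100,000 = 77,000,000 BTU
Gas: input = 77,000,000 / 0.794 = 96,977,330 BTU = 969.8 therm → 969.8 × £2.34 = £2,269.27
Heat pump: 77,000,000 BTU / 3412 = 22,570 kWh heat; / 3.7 = 6,099 kWh in → × £0.218 = £1,329.65
Difference = |£2,269.27 − £1,329.65| = £939.62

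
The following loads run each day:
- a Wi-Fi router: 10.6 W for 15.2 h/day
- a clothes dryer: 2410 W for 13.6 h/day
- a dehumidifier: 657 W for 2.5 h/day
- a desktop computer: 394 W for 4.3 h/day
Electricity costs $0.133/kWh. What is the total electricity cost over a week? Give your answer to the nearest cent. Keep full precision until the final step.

Wi-Fi router: 10.6 W × 15.2 h × 7 d = 1,128 Wh = 1.128 kWh
clothes dryer: 2410 W × 13.6 h × 7 d = 229,432 Wh = 229.4 kWh
dehumidifier: 657 W × 2.5 h × 7 d = 11,498 Wh = 11.5 kWh
desktop computer: 394 W × 4.3 h × 7 d = 11,859 Wh = 11.86 kWh
Total energy = 1.128 + 229.4 + 11.5 + 11.86 = 253.9 kWh
Cost = 253.9 kWh × $0.133 = $33.77

$33.77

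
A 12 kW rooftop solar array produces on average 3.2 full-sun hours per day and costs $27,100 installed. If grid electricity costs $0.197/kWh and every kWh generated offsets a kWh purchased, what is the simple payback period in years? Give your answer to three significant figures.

Daily generation = 12 kW × 3.2 h = 38.4 kWh
Annual generation = 38.4 × 365 = 14016 kWh
Annual savings = 14016 × $0.197 = $2,761.15
Payback = $27,100 / $2,761.15 = 9.81 years

9.81 years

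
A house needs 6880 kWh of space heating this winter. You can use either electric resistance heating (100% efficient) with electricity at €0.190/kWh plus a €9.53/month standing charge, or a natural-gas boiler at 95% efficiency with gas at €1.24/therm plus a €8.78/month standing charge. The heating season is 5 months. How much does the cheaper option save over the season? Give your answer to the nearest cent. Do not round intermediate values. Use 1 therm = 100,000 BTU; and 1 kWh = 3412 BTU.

Heat load = 6880 kWh × 3412 = 23,474,560 BTU
Gas: input = 23,474,560 / 0.95 = 24,710,063 BTU = 247.1 therm → 247.1 × €1.24 = €306.40; + 5 × €8.78 standing = €350.30
Electric: 23,474,560 BTU / 3412 = 6,880 kWh → × €0.190 = €1,307.20; + 5 × €9.53 standing = €1,354.85
Difference = |€350.30 − €1,354.85| = €1,004.55

€1004.55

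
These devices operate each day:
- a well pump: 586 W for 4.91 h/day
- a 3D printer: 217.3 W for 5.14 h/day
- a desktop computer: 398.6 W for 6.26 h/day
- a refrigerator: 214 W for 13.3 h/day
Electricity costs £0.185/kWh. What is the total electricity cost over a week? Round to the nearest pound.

£12

well pump: 586 W × 4.91 h × 7 d = 20,141 Wh = 20.14 kWh
3D printer: 217.3 W × 5.14 h × 7 d = 7,818 Wh = 7.818 kWh
desktop computer: 398.6 W × 6.26 h × 7 d = 17,467 Wh = 17.47 kWh
refrigerator: 214 W × 13.3 h × 7 d = 19,923 Wh = 19.92 kWh
Total energy = 20.14 + 7.818 + 17.47 + 19.92 = 65.35 kWh
Cost = 65.35 kWh × £0.185 = £12.09 ≈ £12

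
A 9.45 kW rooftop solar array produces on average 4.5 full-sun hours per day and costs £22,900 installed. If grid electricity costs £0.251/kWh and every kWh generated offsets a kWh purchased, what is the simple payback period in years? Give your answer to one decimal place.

Daily generation = 9.45 kW × 4.5 h = 42.52 kWh
Annual generation = 42.52 × 365 = 15522 kWh
Annual savings = 15522 × £0.251 = £3,895.93
Payback = £22,900 / £3,895.93 = 5.88 years

5.9 years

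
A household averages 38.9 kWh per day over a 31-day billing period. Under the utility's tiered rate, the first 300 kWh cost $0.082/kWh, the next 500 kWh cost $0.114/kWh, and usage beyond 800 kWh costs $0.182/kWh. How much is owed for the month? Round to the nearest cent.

$155.47

Usage = 38.9 kWh/day × 31 days = 1205.9 kWh
First 300 kWh × $0.082 = $24.60
Next 500 kWh × $0.114 = $57.00
Remaining 405.9 kWh × $0.182 = $73.87
Total = $155.47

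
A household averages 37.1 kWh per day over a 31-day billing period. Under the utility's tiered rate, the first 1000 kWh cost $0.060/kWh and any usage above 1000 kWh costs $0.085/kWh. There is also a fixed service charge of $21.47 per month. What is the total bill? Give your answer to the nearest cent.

$94.23

Usage = 37.1 kWh/day × 31 days = 1150.1 kWh
First 1000 kWh × $0.060 = $60.00
Remaining 150.1 kWh × $0.085 = $12.76
Energy charge = $72.76; + service $21.47 = $94.23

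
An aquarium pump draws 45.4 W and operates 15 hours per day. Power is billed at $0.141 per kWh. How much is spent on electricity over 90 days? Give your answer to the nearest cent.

$8.64

Energy = 45.4 W × 15 h/day × 90 days = 61,290 Wh = 61.29 kWh
Cost = 61.29 kWh × $0.141/kWh = $8.64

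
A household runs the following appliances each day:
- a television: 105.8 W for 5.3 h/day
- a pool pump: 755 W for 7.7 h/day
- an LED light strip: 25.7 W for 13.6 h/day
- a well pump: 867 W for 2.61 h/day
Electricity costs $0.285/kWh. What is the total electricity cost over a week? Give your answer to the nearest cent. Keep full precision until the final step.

$17.93

television: 105.8 W × 5.3 h × 7 d = 3,925 Wh = 3.925 kWh
pool pump: 755 W × 7.7 h × 7 d = 40,694 Wh = 40.69 kWh
LED light strip: 25.7 W × 13.6 h × 7 d = 2,447 Wh = 2.447 kWh
well pump: 867 W × 2.61 h × 7 d = 15,840 Wh = 15.84 kWh
Total energy = 3.925 + 40.69 + 2.447 + 15.84 = 62.91 kWh
Cost = 62.91 kWh × $0.285 = $17.93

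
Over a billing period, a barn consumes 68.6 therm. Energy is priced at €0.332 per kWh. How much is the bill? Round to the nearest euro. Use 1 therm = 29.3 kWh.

€667

68.6 therm × (29.3 kWh/therm) = 2,010 kWh
Cost = 2,010 kWh × €0.332/kWh = €667.31 ≈ €667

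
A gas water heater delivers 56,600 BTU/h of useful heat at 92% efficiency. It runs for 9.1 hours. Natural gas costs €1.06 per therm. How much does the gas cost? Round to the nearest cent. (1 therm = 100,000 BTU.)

€5.93

Heat delivered = 56,600 BTU/h × 9.1 h = 515,060 BTU
Gas input = 515,060 / 0.92 = 559,848 BTU
= 559,848 / 100,000 = 5.598 therm
Cost = 5.598 × €1.06/therm = €5.93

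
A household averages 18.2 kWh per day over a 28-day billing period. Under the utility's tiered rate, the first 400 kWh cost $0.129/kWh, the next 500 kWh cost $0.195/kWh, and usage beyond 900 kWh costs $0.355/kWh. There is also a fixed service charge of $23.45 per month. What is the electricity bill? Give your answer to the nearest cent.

Usage = 18.2 kWh/day × 28 days = 509.6 kWh
First 400 kWh × $0.129 = $51.60
Next 109.6 kWh × $0.195 = $21.37
Remaining tier: 0 kWh (not reached)
Energy charge = $72.97; + service $23.45 = $96.42

$96.42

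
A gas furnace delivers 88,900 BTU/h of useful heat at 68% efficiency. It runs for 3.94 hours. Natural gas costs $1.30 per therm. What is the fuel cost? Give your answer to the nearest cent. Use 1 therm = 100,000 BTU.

Heat delivered = 88,900 BTU/h × 3.94 h = 350,266 BTU
Gas input = 350,266 / 0.68 = 515,097 BTU
= 515,097 / 100,000 = 5.151 therm
Cost = 5.151 × $1.30/therm = $6.70

$6.70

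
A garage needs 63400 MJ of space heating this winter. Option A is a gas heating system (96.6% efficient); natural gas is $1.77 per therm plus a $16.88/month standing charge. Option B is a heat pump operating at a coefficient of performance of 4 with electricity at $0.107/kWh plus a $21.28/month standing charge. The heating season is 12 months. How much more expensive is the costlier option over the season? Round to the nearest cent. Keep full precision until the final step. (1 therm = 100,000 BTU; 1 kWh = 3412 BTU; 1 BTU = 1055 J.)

$577.17

Heat load = 63400 MJ = 63,400,000,000 J / 1055 = 60,094,787 BTU
Gas: input = 60,094,787 / 0.966 = 62,209,924 BTU = 622.1 therm → 622.1 × $1.77 = $1,101.12; + 12 × $16.88 standing = $1,303.68
Heat pump: 60,094,787 BTU / 3412 = 17,610 kWh heat; / 4 = 4,403 kWh in → × $0.107 = $471.14; + 12 × $21.28 standing = $726.50
Difference = |$1,303.68 − $726.50| = $577.17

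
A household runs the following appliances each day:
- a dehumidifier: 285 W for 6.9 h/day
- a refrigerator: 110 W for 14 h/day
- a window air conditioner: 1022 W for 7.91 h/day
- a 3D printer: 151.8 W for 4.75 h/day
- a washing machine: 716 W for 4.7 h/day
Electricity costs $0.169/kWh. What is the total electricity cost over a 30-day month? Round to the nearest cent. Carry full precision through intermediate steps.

dehumidifier: 285 W × 6.9 h × 30 d = 58,995 Wh = 58.99 kWh
refrigerator: 110 W × 14 h × 30 d = 46,200 Wh = 46.2 kWh
window air conditioner: 1022 W × 7.91 h × 30 d = 242,521 Wh = 242.5 kWh
3D printer: 151.8 W × 4.75 h × 30 d = 21,632 Wh = 21.63 kWh
washing machine: 716 W × 4.7 h × 30 d = 100,956 Wh = 101 kWh
Total energy = 58.99 + 46.2 + 242.5 + 21.63 + 101 = 470.3 kWh
Cost = 470.3 kWh × $0.169 = $79.48

$79.48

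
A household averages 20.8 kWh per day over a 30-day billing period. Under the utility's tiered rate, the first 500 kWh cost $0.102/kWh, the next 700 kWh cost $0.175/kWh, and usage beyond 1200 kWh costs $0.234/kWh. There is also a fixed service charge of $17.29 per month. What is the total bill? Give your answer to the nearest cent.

Usage = 20.8 kWh/day × 30 days = 624 kWh
First 500 kWh × $0.102 = $51.00
Next 124 kWh × $0.175 = $21.70
Remaining tier: 0 kWh (not reached)
Energy charge = $72.70; + service $17.29 = $89.99

$89.99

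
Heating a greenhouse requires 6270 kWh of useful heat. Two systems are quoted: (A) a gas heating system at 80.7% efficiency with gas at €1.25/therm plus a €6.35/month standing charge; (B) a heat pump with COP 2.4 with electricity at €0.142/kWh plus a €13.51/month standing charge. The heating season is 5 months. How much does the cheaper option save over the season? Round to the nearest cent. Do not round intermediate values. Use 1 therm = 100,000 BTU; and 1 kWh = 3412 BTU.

Heat load = 6270 kWh × 3412 = 21,393,240 BTU
Gas: input = 21,393,240 / 0.807 = 26,509,591 BTU = 265.1 therm → 265.1 × €1.25 = €331.37; + 5 × €6.35 standing = €363.12
Heat pump: 21,393,240 BTU / 3412 = 6,270 kWh heat; / 2.4 = 2,612 kWh in → × €0.142 = €370.97; + 5 × €13.51 standing = €438.52
Difference = |€363.12 − €438.52| = €75.41

€75.41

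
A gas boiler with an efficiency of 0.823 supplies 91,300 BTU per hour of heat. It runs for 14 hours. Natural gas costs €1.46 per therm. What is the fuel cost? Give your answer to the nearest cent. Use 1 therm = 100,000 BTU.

€22.68

Heat delivered = 91,300 BTU/h × 14 h = 1,278,200 BTU
Gas input = 1,278,200 / 0.823 = 1,553,098 BTU
= 1,553,098 / 100,000 = 15.53 therm
Cost = 15.53 × €1.46/therm = €22.68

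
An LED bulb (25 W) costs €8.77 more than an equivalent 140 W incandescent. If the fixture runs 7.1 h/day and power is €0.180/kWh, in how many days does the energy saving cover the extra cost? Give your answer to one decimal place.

59.7 days

Power saved = 140 − 25 = 115 W
Daily energy saved = 115 W × 7.1 h = 816.5 Wh = 0.8165 kWh
Daily savings = 0.8165 × €0.180 = €0.1470
Payback = €8.77 / €0.1470 per day = 59.67 days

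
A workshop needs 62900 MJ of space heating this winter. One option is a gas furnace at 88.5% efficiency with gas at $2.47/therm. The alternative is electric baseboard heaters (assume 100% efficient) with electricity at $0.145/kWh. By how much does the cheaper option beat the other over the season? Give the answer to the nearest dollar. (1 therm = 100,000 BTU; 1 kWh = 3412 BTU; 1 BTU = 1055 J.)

$870

Heat load = 62900 MJ = 62,900,000,000 J / 1055 = 59,620,853 BTU
Gas: input = 59,620,853 / 0.885 = 67,368,196 BTU = 673.7 therm → 673.7 × $2.47 = $1,663.99
Electric: 59,620,853 BTU / 3412 = 17,470 kWh → × $0.145 = $2,533.71
Difference = |$1,663.99 − $2,533.71| = $869.72 ≈ $870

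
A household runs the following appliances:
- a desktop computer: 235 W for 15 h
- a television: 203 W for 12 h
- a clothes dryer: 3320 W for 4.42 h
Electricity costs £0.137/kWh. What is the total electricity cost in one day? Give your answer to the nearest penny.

£2.83

desktop computer: 235 W × 15 h = 3,525 Wh = 3.525 kWh
television: 203 W × 12 h = 2,436 Wh = 2.436 kWh
clothes dryer: 3320 W × 4.42 h = 14,674 Wh = 14.67 kWh
Total energy = 3.525 + 2.436 + 14.67 = 20.64 kWh
Cost = 20.64 kWh × £0.137 = £2.83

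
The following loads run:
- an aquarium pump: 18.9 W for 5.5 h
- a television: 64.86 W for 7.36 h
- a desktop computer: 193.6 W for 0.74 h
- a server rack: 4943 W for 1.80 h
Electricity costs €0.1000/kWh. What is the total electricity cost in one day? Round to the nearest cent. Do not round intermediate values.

aquarium pump: 18.9 W × 5.5 h = 104 Wh = 0.1039 kWh
television: 64.86 W × 7.36 h = 477 Wh = 0.4774 kWh
desktop computer: 193.6 W × 0.74 h = 143 Wh = 0.1433 kWh
server rack: 4943 W × 1.80 h = 8,897 Wh = 8.897 kWh
Total energy = 0.1039 + 0.4774 + 0.1433 + 8.897 = 9.622 kWh
Cost = 9.622 kWh × €0.1000 = €0.96

€0.96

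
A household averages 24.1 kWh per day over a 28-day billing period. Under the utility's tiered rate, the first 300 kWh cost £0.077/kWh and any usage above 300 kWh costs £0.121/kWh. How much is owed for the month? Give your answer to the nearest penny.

£68.45

Usage = 24.1 kWh/day × 28 days = 674.8 kWh
First 300 kWh × £0.077 = £23.10
Remaining 374.8 kWh × £0.121 = £45.35
Total = £68.45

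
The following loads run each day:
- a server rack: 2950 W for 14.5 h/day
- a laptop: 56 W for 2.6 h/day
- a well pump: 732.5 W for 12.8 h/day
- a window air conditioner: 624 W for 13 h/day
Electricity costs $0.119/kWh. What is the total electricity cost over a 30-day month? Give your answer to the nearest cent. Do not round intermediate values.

server rack: 2950 W × 14.5 h × 30 d = 1,283,250 Wh = 1,283 kWh
laptop: 56 W × 2.6 h × 30 d = 4,368 Wh = 4.368 kWh
well pump: 732.5 W × 12.8 h × 30 d = 281,280 Wh = 281.3 kWh
window air conditioner: 624 W × 13 h × 30 d = 243,360 Wh = 243.4 kWh
Total energy = 1,283 + 4.368 + 281.3 + 243.4 = 1,812 kWh
Cost = 1,812 kWh × $0.119 = $215.66

$215.66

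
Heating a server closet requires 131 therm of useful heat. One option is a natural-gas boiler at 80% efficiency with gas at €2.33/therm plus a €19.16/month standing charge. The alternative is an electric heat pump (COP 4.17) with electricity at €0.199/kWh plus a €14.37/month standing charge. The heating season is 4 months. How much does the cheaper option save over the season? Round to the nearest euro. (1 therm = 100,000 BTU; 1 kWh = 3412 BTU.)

€217

Heat load = 131 therm × 100,000 = 13,100,000 BTU
Gas: input = 13,100,000 / 0.80 = 16,375,000 BTU = 163.8 therm → 163.8 × €2.33 = €381.54; + 4 × €19.16 standing = €458.18
Heat pump: 13,100,000 BTU / 3412 = 3,839 kWh heat; / 4.17 = 920.7 kWh in → × €0.199 = €183.22; + 4 × €14.37 standing = €240.70
Difference = |€458.18 − €240.70| = €217.47 ≈ €217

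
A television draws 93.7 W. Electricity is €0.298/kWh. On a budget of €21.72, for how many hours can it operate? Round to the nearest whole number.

778 h

Energy budget = €21.72 / €0.298 per kWh = 72.89 kWh = 72,886 Wh
Runtime = 72,886 Wh / 93.7 W = 777.9 h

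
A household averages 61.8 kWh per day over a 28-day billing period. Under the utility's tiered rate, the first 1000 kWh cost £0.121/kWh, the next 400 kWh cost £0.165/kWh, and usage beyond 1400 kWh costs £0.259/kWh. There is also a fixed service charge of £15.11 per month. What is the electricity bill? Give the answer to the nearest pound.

Usage = 61.8 kWh/day × 28 days = 1730.4 kWh
First 1000 kWh × £0.121 = £121.00
Next 400 kWh × £0.165 = £66.00
Remaining 330.4 kWh × £0.259 = £85.57
Energy charge = £272.57; + service £15.11 = £287.68 ≈ £288

£288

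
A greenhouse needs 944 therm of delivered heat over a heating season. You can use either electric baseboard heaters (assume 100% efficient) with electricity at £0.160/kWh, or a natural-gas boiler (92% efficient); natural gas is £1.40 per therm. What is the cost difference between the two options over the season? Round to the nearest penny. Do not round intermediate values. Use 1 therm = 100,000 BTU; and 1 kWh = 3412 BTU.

Heat load = 944 therm × 100,000 = 94,400,000 BTU
Gas: input = 94,400,000 / 0.92 = 102,608,696 BTU = 1,026 therm → 1,026 × £1.40 = £1,436.52
Electric: 94,400,000 BTU / 3412 = 27,670 kWh → × £0.160 = £4,426.73
Difference = |£1,436.52 − £4,426.73| = £2,990.21

£2990.21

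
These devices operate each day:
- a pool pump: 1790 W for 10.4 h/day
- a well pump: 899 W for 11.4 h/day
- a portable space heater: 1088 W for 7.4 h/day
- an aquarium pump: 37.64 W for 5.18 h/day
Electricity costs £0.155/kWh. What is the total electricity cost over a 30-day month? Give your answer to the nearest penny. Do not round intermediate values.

pool pump: 1790 W × 10.4 h × 30 d = 558,480 Wh = 558.5 kWh
well pump: 899 W × 11.4 h × 30 d = 307,458 Wh = 307.5 kWh
portable space heater: 1088 W × 7.4 h × 30 d = 241,536 Wh = 241.5 kWh
aquarium pump: 37.64 W × 5.18 h × 30 d = 5,849 Wh = 5.849 kWh
Total energy = 558.5 + 307.5 + 241.5 + 5.849 = 1,113 kWh
Cost = 1,113 kWh × £0.155 = £172.57

£172.57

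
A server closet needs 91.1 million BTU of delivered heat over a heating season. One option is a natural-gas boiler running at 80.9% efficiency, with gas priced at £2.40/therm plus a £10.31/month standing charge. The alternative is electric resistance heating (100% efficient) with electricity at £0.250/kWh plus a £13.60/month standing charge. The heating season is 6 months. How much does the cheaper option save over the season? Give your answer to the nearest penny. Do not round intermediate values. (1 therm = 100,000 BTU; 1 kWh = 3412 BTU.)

Heat load = 91.1 × 10⁶ BTU = 91,100,000 BTU
Gas: input = 91,100,000 / 0.809 = 112,608,158 BTU = 1,126 therm → 1,126 × £2.40 = £2,702.60; + 6 × £10.31 standing = £2,764.46
Electric: 91,100,000 BTU / 3412 = 26,700 kWh → × £0.250 = £6,674.97; + 6 × £13.60 standing = £6,756.57
Difference = |£2,764.46 − £6,756.57| = £3,992.11

£3992.11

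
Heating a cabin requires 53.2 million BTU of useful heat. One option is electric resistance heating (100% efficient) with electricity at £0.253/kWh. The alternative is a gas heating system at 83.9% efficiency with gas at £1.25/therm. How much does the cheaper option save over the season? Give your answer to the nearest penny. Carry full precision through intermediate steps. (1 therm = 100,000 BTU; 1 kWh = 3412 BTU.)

Heat load = 53.2 × 10⁶ BTU = 53,200,000 BTU
Gas: input = 53,200,000 / 0.839 = 63,408,820 BTU = 634.1 therm → 634.1 × £1.25 = £792.61
Electric: 53,200,000 BTU / 3412 = 15,590 kWh → × £0.253 = £3,944.78
Difference = |£792.61 − £3,944.78| = £3,152.17

£3152.17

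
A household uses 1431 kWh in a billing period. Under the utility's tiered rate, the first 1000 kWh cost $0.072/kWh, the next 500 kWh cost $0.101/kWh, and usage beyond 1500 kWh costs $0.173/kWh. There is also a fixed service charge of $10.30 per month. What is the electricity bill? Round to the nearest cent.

$125.83

First 1000 kWh × $0.072 = $72.00
Next 431 kWh × $0.101 = $43.53
Remaining tier: 0 kWh (not reached)
Energy charge = $115.53; + service $10.30 = $125.83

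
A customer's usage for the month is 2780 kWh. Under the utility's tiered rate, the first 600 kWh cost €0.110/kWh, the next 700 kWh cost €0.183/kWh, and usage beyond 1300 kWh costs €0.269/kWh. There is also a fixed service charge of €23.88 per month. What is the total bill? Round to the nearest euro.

€616

First 600 kWh × €0.110 = €66.00
Next 700 kWh × €0.183 = €128.10
Remaining 1480 kWh × €0.269 = €398.12
Energy charge = €592.22; + service €23.88 = €616.10 ≈ €616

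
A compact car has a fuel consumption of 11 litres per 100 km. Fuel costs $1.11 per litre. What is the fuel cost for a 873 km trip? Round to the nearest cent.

Fuel = 11 L/100 km × 873 km / 100 = 96.03 L
Cost = 96.03 L × $1.11/L = $106.59

$106.59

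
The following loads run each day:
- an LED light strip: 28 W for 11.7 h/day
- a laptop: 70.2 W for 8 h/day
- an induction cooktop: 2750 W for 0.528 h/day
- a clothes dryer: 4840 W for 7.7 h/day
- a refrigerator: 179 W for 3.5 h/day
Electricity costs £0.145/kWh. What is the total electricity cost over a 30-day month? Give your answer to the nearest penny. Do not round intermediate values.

£175.03

LED light strip: 28 W × 11.7 h × 30 d = 9,828 Wh = 9.828 kWh
laptop: 70.2 W × 8 h × 30 d = 16,848 Wh = 16.85 kWh
induction cooktop: 2750 W × 0.528 h × 30 d = 43,560 Wh = 43.56 kWh
clothes dryer: 4840 W × 7.7 h × 30 d = 1,118,040 Wh = 1,118 kWh
refrigerator: 179 W × 3.5 h × 30 d = 18,795 Wh = 18.8 kWh
Total energy = 9.828 + 16.85 + 43.56 + 1,118 + 18.8 = 1,207 kWh
Cost = 1,207 kWh × £0.145 = £175.03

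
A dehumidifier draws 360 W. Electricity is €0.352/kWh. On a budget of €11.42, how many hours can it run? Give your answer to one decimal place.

90.1 h

Energy budget = €11.42 / €0.352 per kWh = 32.44 kWh = 32,443 Wh
Runtime = 32,443 Wh / 360 W = 90.12 h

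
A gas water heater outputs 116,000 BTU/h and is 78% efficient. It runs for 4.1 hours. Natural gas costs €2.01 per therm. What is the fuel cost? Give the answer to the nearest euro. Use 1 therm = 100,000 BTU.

€12

Heat delivered = 116,000 BTU/h × 4.1 h = 475,600 BTU
Gas input = 475,600 / 0.78 = 609,744 BTU
= 609,744 / 100,000 = 6.097 therm
Cost = 6.097 × €2.01/therm = €12.26 ≈ €12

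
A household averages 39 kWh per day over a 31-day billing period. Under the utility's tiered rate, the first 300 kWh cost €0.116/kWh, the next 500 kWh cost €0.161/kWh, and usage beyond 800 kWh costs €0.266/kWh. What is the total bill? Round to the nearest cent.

€224.09

Usage = 39 kWh/day × 31 days = 1209 kWh
First 300 kWh × €0.116 = €34.80
Next 500 kWh × €0.161 = €80.50
Remaining 409 kWh × €0.266 = €108.79
Total = €224.09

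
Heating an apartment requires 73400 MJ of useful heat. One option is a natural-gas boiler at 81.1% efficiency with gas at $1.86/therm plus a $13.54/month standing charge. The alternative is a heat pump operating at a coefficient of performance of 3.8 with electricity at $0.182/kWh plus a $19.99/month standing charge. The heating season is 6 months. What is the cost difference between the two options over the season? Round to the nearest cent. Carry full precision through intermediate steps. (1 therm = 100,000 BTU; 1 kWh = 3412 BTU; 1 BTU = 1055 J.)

$580.33

Heat load = 73400 MJ = 73,400,000,000 J / 1055 = 69,573,460 BTU
Gas: input = 69,573,460 / 0.811 = 85,787,250 BTU = 857.9 therm → 857.9 × $1.86 = $1,595.64; + 6 × $13.54 standing = $1,676.88
Heat pump: 69,573,460 BTU / 3412 = 20,390 kWh heat; / 3.8 = 5,366 kWh in → × $0.182 = $976.61; + 6 × $19.99 standing = $1,096.55
Difference = |$1,676.88 − $1,096.55| = $580.33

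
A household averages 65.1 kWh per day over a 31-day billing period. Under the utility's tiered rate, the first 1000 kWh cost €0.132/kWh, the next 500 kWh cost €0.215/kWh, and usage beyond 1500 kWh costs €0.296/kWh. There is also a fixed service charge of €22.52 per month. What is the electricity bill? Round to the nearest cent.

Usage = 65.1 kWh/day × 31 days = 2018.1 kWh
First 1000 kWh × €0.132 = €132.00
Next 500 kWh × €0.215 = €107.50
Remaining 518.1 kWh × €0.296 = €153.36
Energy charge = €392.86; + service €22.52 = €415.38

€415.38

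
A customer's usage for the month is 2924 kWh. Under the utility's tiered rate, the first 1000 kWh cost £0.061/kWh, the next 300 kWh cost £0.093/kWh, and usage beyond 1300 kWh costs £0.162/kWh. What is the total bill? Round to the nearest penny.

£351.99

First 1000 kWh × £0.061 = £61.00
Next 300 kWh × £0.093 = £27.90
Remaining 1624 kWh × £0.162 = £263.09
Total = £351.99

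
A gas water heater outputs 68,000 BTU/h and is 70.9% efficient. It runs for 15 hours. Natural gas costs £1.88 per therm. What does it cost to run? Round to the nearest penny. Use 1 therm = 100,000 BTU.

£27.05

Heat delivered = 68,000 BTU/h × 15 h = 1,020,000 BTU
Gas input = 1,020,000 / 0.709 = 1,438,646 BTU
= 1,438,646 / 100,000 = 14.39 therm
Cost = 14.39 × £1.88/therm = £27.05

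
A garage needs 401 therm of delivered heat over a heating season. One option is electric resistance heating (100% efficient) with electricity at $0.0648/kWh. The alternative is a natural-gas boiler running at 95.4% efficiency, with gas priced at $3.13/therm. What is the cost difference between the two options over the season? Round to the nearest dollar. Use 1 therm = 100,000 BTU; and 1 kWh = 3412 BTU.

Heat load = 401 therm × 100,000 = 40,100,000 BTU
Gas: input = 40,100,000 / 0.954 = 42,033,543 BTU = 420.3 therm → 420.3 × $3.13 = $1,315.65
Electric: 40,100,000 BTU / 3412 = 11,750 kWh → × $0.0648 = $761.57
Difference = |$1,315.65 − $761.57| = $554.08 ≈ $554

$554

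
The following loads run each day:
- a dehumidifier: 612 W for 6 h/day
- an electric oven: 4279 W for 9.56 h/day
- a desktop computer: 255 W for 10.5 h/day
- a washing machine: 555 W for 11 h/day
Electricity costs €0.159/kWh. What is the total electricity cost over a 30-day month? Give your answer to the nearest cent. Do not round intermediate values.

dehumidifier: 612 W × 6 h × 30 d = 110,160 Wh = 110.2 kWh
electric oven: 4279 W × 9.56 h × 30 d = 1,227,217 Wh = 1,227 kWh
desktop computer: 255 W × 10.5 h × 30 d = 80,325 Wh = 80.33 kWh
washing machine: 555 W × 11 h × 30 d = 183,150 Wh = 183.2 kWh
Total energy = 110.2 + 1,227 + 80.33 + 183.2 = 1,601 kWh
Cost = 1,601 kWh × €0.159 = €254.54

€254.54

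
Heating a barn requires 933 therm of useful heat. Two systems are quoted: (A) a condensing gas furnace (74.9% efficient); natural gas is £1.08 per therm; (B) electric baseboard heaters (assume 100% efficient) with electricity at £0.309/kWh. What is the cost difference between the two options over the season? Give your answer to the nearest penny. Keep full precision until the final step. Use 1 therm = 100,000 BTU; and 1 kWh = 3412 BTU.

Heat load = 933 therm × 100,000 = 93,300,000 BTU
Gas: input = 93,300,000 / 0.749 = 124,566,088 BTU = 1,246 therm → 1,246 × £1.08 = £1,345.31
Electric: 93,300,000 BTU / 3412 = 27,340 kWh → × £0.309 = £8,449.50
Difference = |£1,345.31 − £8,449.50| = £7,104.19

£7104.19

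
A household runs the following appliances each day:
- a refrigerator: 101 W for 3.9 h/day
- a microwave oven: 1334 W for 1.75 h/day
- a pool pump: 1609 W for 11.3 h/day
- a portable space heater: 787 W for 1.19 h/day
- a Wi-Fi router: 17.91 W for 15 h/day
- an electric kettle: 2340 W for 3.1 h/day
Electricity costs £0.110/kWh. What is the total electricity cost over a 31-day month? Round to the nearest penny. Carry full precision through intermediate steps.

£100.15

refrigerator: 101 W × 3.9 h × 31 d = 12,211 Wh = 12.21 kWh
microwave oven: 1334 W × 1.75 h × 31 d = 72,370 Wh = 72.37 kWh
pool pump: 1609 W × 11.3 h × 31 d = 563,633 Wh = 563.6 kWh
portable space heater: 787 W × 1.19 h × 31 d = 29,032 Wh = 29.03 kWh
Wi-Fi router: 17.91 W × 15 h × 31 d = 8,328 Wh = 8.328 kWh
electric kettle: 2340 W × 3.1 h × 31 d = 224,874 Wh = 224.9 kWh
Total energy = 12.21 + 72.37 + 563.6 + 29.03 + 8.328 + 224.9 = 910.4 kWh
Cost = 910.4 kWh × £0.110 = £100.15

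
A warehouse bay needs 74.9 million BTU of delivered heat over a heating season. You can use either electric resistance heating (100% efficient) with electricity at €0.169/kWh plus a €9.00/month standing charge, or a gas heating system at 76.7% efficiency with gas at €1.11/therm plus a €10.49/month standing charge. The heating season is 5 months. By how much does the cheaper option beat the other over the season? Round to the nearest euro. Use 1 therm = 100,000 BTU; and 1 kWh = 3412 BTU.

€2618

Heat load = 74.9 × 10⁶ BTU = 74,900,000 BTU
Gas: input = 74,900,000 / 0.767 = 97,653,194 BTU = 976.5 therm → 976.5 × €1.11 = €1,083.95; + 5 × €10.49 standing = €1,136.40
Electric: 74,900,000 BTU / 3412 = 21,950 kWh → × €0.169 = €3,709.88; + 5 × €9.00 standing = €3,754.88
Difference = |€1,136.40 − €3,754.88| = €2,618.48 ≈ €2618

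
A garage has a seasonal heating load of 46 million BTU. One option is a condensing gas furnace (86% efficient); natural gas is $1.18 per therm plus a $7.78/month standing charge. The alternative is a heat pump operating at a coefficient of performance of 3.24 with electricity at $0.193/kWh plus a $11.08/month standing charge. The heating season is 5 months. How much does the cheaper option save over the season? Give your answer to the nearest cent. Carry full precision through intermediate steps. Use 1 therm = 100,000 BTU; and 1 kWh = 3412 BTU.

$188.42

Heat load = 46 × 10⁶ BTU = 46,000,000 BTU
Gas: input = 46,000,000 / 0.86 = 53,488,372 BTU = 534.9 therm → 534.9 × $1.18 = $631.16; + 5 × $7.78 standing = $670.06
Heat pump: 46,000,000 BTU / 3412 = 13,480 kWh heat; / 3.24 = 4,161 kWh in → × $0.193 = $803.08; + 5 × $11.08 standing = $858.48
Difference = |$670.06 − $858.48| = $188.42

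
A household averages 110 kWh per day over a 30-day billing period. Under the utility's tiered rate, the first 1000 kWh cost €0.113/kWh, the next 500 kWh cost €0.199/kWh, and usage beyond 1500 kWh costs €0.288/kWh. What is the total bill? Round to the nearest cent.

€730.90

Usage = 110 kWh/day × 30 days = 3300 kWh
First 1000 kWh × €0.113 = €113.00
Next 500 kWh × €0.199 = €99.50
Remaining 1800 kWh × €0.288 = €518.40
Total = €730.90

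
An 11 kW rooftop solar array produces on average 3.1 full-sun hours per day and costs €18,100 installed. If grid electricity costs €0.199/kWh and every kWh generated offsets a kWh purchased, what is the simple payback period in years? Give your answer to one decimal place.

7.3 years

Daily generation = 11 kW × 3.1 h = 34.1 kWh
Annual generation = 34.1 × 365 = 12446 kWh
Annual savings = 12446 × €0.199 = €2,476.85
Payback = €18,100 / €2,476.85 = 7.31 years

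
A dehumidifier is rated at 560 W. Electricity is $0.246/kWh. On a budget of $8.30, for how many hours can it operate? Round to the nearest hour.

Energy budget = $8.30 / $0.246 per kWh = 33.74 kWh = 33,740 Wh
Runtime = 33,740 Wh / 560 W = 60.25 h

60 h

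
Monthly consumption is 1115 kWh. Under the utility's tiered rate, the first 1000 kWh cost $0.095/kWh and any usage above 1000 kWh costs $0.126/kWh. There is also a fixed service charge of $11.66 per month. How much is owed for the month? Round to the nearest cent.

$121.15

First 1000 kWh × $0.095 = $95.00
Remaining 115 kWh × $0.126 = $14.49
Energy charge = $109.49; + service $11.66 = $121.15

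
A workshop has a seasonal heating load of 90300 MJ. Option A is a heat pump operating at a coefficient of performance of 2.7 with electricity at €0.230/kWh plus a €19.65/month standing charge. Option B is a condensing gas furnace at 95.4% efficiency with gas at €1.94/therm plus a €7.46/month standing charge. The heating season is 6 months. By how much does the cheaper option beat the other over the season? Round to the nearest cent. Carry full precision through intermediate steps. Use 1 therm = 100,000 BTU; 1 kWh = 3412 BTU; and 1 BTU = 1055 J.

€469.51

Heat load = 90300 MJ = 90,300,000,000 J / 1055 = 85,592,417 BTU
Gas: input = 85,592,417 / 0.954 = 89,719,515 BTU = 897.2 therm → 897.2 × €1.94 = €1,740.56; + 6 × €7.46 standing = €1,785.32
Heat pump: 85,592,417 BTU / 3412 = 25,090 kWh heat; / 2.7 = 9,291 kWh in → × €0.230 = €2,136.93; + 6 × €19.65 standing = €2,254.83
Difference = |€1,785.32 − €2,254.83| = €469.51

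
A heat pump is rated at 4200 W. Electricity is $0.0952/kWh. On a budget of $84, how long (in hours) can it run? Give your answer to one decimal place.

210.1 h

Energy budget = $84 / $0.0952 per kWh = 882.4 kWh = 882,353 Wh
Runtime = 882,353 Wh / 4200 W = 210.1 h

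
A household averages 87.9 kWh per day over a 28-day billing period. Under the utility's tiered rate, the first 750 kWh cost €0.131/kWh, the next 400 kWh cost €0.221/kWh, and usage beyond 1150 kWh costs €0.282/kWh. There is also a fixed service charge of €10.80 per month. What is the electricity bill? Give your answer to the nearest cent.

Usage = 87.9 kWh/day × 28 days = 2461.2 kWh
First 750 kWh × €0.131 = €98.25
Next 400 kWh × €0.221 = €88.40
Remaining 1311.2 kWh × €0.282 = €369.76
Energy charge = €556.41; + service €10.80 = €567.21

€567.21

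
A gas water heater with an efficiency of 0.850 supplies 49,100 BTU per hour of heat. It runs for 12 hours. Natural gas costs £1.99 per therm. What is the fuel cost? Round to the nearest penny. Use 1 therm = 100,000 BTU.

Heat delivered = 49,100 BTU/h × 12 h = 589,200 BTU
Gas input = 589,200 / 0.850 = 693,176 BTU
= 693,176 / 100,000 = 6.932 therm
Cost = 6.932 × £1.99/therm = £13.79

£13.79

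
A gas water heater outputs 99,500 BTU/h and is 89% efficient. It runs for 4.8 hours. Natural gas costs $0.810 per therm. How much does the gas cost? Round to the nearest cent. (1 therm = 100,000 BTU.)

$4.35

Heat delivered = 99,500 BTU/h × 4.8 h = 477,600 BTU
Gas input = 477,600 / 0.89 = 536,629 BTU
= 536,629 / 100,000 = 5.366 therm
Cost = 5.366 × $0.810/therm = $4.35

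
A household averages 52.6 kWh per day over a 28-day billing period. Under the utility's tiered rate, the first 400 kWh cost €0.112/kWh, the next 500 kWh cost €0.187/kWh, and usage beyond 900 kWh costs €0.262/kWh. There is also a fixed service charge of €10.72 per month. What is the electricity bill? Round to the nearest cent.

€299.09

Usage = 52.6 kWh/day × 28 days = 1472.8 kWh
First 400 kWh × €0.112 = €44.80
Next 500 kWh × €0.187 = €93.50
Remaining 572.8 kWh × €0.262 = €150.07
Energy charge = €288.37; + service €10.72 = €299.09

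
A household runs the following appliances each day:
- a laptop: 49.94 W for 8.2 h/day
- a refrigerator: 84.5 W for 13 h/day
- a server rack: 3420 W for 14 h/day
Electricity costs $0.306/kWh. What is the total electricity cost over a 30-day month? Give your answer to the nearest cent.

laptop: 49.94 W × 8.2 h × 30 d = 12,285 Wh = 12.29 kWh
refrigerator: 84.5 W × 13 h × 30 d = 32,955 Wh = 32.95 kWh
server rack: 3420 W × 14 h × 30 d = 1,436,400 Wh = 1,436 kWh
Total energy = 12.29 + 32.95 + 1,436 = 1,482 kWh
Cost = 1,482 kWh × $0.306 = $453.38

$453.38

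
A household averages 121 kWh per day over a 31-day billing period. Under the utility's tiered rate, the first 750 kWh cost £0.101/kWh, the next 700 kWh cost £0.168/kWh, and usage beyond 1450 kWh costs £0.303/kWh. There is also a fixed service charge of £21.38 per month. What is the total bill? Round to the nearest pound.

£912

Usage = 121 kWh/day × 31 days = 3751 kWh
First 750 kWh × £0.101 = £75.75
Next 700 kWh × £0.168 = £117.60
Remaining 2301 kWh × £0.303 = £697.20
Energy charge = £890.55; + service £21.38 = £911.93 ≈ £912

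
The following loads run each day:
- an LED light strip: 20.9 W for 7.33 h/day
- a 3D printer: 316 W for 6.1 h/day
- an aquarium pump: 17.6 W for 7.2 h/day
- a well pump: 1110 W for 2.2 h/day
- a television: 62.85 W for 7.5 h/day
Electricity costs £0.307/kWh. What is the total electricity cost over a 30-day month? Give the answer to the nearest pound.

LED light strip: 20.9 W × 7.33 h × 30 d = 4,596 Wh = 4.596 kWh
3D printer: 316 W × 6.1 h × 30 d = 57,828 Wh = 57.83 kWh
aquarium pump: 17.6 W × 7.2 h × 30 d = 3,802 Wh = 3.802 kWh
well pump: 1110 W × 2.2 h × 30 d = 73,260 Wh = 73.26 kWh
television: 62.85 W × 7.5 h × 30 d = 14,141 Wh = 14.14 kWh
Total energy = 4.596 + 57.83 + 3.802 + 73.26 + 14.14 = 153.6 kWh
Cost = 153.6 kWh × £0.307 = £47.16 ≈ £47

£47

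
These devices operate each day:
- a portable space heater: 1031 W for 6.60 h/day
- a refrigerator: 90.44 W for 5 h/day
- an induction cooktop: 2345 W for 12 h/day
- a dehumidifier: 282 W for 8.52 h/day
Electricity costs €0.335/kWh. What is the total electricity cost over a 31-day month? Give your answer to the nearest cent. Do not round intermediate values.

€392.55

portable space heater: 1031 W × 6.60 h × 31 d = 210,943 Wh = 210.9 kWh
refrigerator: 90.44 W × 5 h × 31 d = 14,018 Wh = 14.02 kWh
induction cooktop: 2345 W × 12 h × 31 d = 872,340 Wh = 872.3 kWh
dehumidifier: 282 W × 8.52 h × 31 d = 74,482 Wh = 74.48 kWh
Total energy = 210.9 + 14.02 + 872.3 + 74.48 = 1,172 kWh
Cost = 1,172 kWh × €0.335 = €392.55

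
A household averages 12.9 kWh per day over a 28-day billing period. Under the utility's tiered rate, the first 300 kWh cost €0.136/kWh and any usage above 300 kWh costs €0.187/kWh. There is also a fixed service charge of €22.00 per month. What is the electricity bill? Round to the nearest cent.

Usage = 12.9 kWh/day × 28 days = 361.2 kWh
First 300 kWh × €0.136 = €40.80
Remaining 61.2 kWh × €0.187 = €11.44
Energy charge = €52.24; + service €22.00 = €74.24

€74.24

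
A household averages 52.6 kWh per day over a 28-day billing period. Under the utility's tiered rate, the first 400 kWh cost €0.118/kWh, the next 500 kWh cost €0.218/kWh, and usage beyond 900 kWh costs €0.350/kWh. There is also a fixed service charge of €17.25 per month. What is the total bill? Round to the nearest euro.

Usage = 52.6 kWh/day × 28 days = 1472.8 kWh
First 400 kWh × €0.118 = €47.20
Next 500 kWh × €0.218 = €109.00
Remaining 572.8 kWh × €0.350 = €200.48
Energy charge = €356.68; + service €17.25 = €373.93 ≈ €374

€374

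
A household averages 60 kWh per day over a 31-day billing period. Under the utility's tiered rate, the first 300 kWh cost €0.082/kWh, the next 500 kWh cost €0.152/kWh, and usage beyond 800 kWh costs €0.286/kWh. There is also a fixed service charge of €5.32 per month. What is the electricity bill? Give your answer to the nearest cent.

€409.08

Usage = 60 kWh/day × 31 days = 1860 kWh
First 300 kWh × €0.082 = €24.60
Next 500 kWh × €0.152 = €76.00
Remaining 1060 kWh × €0.286 = €303.16
Energy charge = €403.76; + service €5.32 = €409.08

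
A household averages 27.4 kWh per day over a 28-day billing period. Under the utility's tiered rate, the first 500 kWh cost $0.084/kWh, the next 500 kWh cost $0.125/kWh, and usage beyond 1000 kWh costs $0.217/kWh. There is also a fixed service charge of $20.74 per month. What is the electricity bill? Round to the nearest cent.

Usage = 27.4 kWh/day × 28 days = 767.2 kWh
First 500 kWh × $0.084 = $42.00
Next 267.2 kWh × $0.125 = $33.40
Remaining tier: 0 kWh (not reached)
Energy charge = $75.40; + service $20.74 = $96.14

$96.14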